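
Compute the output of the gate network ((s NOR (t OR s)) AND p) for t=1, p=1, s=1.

Substituting: ((1 NOR (1 OR 1)) AND 1)
= 0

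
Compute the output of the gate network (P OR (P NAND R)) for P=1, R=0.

Substituting: (1 OR (1 NAND 0))
= 1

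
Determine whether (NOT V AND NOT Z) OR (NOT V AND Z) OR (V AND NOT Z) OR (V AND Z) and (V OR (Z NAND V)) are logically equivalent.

Yes, they are equivalent — the two output columns agree on all 4 assignments:
V | Z | Expression 1 | Expression 2
-----------------------------------
0 | 0 | 1 | 1
0 | 1 | 1 | 1
1 | 0 | 1 | 1
1 | 1 | 1 | 1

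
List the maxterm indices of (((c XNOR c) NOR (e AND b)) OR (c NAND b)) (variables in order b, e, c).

ΠM(5, 7) = (NOT b OR e OR NOT c) AND (NOT b OR NOT e OR NOT c)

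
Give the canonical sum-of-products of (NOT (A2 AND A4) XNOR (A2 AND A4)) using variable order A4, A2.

Σm() = FALSE (no minterms)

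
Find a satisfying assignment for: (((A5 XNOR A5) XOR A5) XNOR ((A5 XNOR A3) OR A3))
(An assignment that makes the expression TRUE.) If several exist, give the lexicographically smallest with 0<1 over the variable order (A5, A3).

A5=0, A3=0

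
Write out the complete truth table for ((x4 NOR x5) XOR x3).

x5 | x4 | x3 | Output
---------------------
0 | 0 | 0 | 1
0 | 0 | 1 | 0
0 | 1 | 0 | 0
0 | 1 | 1 | 1
1 | 0 | 0 | 0
1 | 0 | 1 | 1
1 | 1 | 0 | 0
1 | 1 | 1 | 1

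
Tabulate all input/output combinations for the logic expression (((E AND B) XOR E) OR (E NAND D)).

B | E | D | Output
------------------
0 | 0 | 0 | 1
0 | 0 | 1 | 1
0 | 1 | 0 | 1
0 | 1 | 1 | 1
1 | 0 | 0 | 1
1 | 0 | 1 | 1
1 | 1 | 0 | 1
1 | 1 | 1 | 0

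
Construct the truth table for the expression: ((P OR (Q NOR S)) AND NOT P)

S | P | Q | Output
------------------
0 | 0 | 0 | 1
0 | 0 | 1 | 0
0 | 1 | 0 | 0
0 | 1 | 1 | 0
1 | 0 | 0 | 0
1 | 0 | 1 | 0
1 | 1 | 0 | 0
1 | 1 | 1 | 0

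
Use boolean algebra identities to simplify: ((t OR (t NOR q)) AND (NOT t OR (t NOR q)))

By distribution ((E OR v) AND (E OR NOT v) = E):
= (t NOR q)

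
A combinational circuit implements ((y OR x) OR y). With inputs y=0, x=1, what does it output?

Substituting: ((0 OR 1) OR 0)
= 1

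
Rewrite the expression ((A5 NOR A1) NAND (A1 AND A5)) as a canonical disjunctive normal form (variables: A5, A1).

(NOT A5 AND NOT A1) OR (NOT A5 AND A1) OR (A5 AND NOT A1) OR (A5 AND A1)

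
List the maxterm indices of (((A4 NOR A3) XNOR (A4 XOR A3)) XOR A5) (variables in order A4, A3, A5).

ΠM(0, 2, 4, 7) = (A4 OR A3 OR A5) AND (A4 OR NOT A3 OR A5) AND (NOT A4 OR A3 OR A5) AND (NOT A4 OR NOT A3 OR NOT A5)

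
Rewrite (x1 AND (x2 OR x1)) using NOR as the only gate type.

((x1 NOR x1) NOR (((x2 NOR x1) NOR (x2 NOR x1)) NOR ((x2 NOR x1) NOR (x2 NOR x1))))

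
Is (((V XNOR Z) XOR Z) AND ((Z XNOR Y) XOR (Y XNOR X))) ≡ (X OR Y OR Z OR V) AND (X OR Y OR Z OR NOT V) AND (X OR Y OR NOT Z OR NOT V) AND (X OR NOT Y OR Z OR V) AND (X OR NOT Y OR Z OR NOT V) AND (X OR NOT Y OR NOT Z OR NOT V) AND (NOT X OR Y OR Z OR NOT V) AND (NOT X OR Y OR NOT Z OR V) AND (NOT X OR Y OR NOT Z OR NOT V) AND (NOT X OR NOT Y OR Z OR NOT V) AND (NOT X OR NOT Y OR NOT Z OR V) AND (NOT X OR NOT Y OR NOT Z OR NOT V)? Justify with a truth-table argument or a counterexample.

Yes, they are equivalent — the two output columns agree on all 16 assignments:
X | Y | Z | V | Expression 1 | Expression 2
-------------------------------------------
0 | 0 | 0 | 0 | 0 | 0
0 | 0 | 0 | 1 | 0 | 0
0 | 0 | 1 | 0 | 1 | 1
0 | 0 | 1 | 1 | 0 | 0
0 | 1 | 0 | 0 | 0 | 0
0 | 1 | 0 | 1 | 0 | 0
0 | 1 | 1 | 0 | 1 | 1
0 | 1 | 1 | 1 | 0 | 0
1 | 0 | 0 | 0 | 1 | 1
1 | 0 | 0 | 1 | 0 | 0
1 | 0 | 1 | 0 | 0 | 0
1 | 0 | 1 | 1 | 0 | 0
1 | 1 | 0 | 0 | 1 | 1
1 | 1 | 0 | 1 | 0 | 0
1 | 1 | 1 | 0 | 0 | 0
1 | 1 | 1 | 1 | 0 | 0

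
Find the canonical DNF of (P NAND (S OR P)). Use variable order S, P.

(NOT S AND NOT P) OR (S AND NOT P)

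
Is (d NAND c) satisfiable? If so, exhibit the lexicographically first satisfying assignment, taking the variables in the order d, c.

d=0, c=0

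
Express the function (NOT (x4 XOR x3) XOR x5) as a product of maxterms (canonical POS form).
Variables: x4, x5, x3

ΠM(1, 2, 4, 7) = (x4 OR x5 OR NOT x3) AND (x4 OR NOT x5 OR x3) AND (NOT x4 OR x5 OR x3) AND (NOT x4 OR NOT x5 OR NOT x3)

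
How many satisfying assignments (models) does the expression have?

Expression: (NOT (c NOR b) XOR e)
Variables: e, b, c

Satisfying assignments: (0,0,1), (0,1,0), (0,1,1), (1,0,0)
Count: 4 out of 8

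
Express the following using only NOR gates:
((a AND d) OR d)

((((a NOR a) NOR (d NOR d)) NOR d) NOR (((a NOR a) NOR (d NOR d)) NOR d))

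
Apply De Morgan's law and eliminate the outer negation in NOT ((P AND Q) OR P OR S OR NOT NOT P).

NOT (P AND Q) AND NOT P AND NOT S AND NOT P
De Morgan's: NOT(OR of terms) = AND of negations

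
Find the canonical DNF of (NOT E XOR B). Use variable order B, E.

(NOT B AND NOT E) OR (B AND E)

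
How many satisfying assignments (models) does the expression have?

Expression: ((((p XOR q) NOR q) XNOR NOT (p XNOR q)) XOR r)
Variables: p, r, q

Satisfying assignments: (0,1,0), (0,1,1), (1,0,1), (1,1,0)
Count: 4 out of 8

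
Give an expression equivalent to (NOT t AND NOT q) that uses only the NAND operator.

(((t NAND t) NAND (q NAND q)) NAND ((t NAND t) NAND (q NAND q)))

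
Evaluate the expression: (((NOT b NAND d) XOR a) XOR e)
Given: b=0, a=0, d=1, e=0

Substituting: (((NOT 0 NAND 1) XOR 0) XOR 0)
= 0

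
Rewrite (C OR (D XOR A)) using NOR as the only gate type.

((C NOR ((((D NOR A) NOR (D NOR A)) NOR ((D NOR A) NOR (D NOR A))) NOR ((((D NOR D) NOR (A NOR A)) NOR ((D NOR D) NOR (A NOR A))) NOR (((D NOR D) NOR (A NOR A)) NOR ((D NOR D) NOR (A NOR A)))))) NOR (C NOR ((((D NOR A) NOR (D NOR A)) NOR ((D NOR A) NOR (D NOR A))) NOR ((((D NOR D) NOR (A NOR A)) NOR ((D NOR D) NOR (A NOR A))) NOR (((D NOR D) NOR (A NOR A)) NOR ((D NOR D) NOR (A NOR A)))))))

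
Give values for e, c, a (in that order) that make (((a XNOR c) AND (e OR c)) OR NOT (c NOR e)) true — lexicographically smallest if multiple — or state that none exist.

e=0, c=1, a=0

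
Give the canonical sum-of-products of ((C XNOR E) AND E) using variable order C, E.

Σm(3) = (C AND E)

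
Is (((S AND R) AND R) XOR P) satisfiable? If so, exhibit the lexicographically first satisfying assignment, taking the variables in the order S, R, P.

S=0, R=0, P=1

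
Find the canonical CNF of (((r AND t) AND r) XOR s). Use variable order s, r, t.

(s OR r OR t) AND (s OR r OR NOT t) AND (s OR NOT r OR t) AND (NOT s OR NOT r OR NOT t)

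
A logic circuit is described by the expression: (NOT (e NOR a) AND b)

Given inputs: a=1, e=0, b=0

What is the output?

Substituting: (NOT (0 NOR 1) AND 0)
= 0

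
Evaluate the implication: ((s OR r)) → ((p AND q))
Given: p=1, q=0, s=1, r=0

Antecedent ((s OR r)) = 1; consequent ((p AND q)) = 0.
1 → 0 = 0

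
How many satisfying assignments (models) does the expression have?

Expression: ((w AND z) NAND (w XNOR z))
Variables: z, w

Satisfying assignments: (0,0), (0,1), (1,0)
Count: 3 out of 4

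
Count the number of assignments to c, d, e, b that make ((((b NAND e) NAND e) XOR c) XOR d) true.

Satisfying assignments: (0,0,0,0), (0,0,0,1), (0,0,1,1), (0,1,1,0), (1,0,1,0), (1,1,0,0), (1,1,0,1), (1,1,1,1)
Count: 8 out of 16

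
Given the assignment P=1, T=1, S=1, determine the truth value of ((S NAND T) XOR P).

Substituting: ((1 NAND 1) XOR 1)
= 1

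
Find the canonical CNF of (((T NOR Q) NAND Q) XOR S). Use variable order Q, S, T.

(Q OR NOT S OR T) AND (Q OR NOT S OR NOT T) AND (NOT Q OR NOT S OR T) AND (NOT Q OR NOT S OR NOT T)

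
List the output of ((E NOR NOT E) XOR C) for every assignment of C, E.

C | E | Output
--------------
0 | 0 | 0
0 | 1 | 0
1 | 0 | 1
1 | 1 | 1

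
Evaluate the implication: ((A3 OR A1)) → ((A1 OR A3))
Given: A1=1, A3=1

Antecedent ((A3 OR A1)) = 1; consequent ((A1 OR A3)) = 1.
1 → 1 = 1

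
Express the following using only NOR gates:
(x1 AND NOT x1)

((x1 NOR x1) NOR ((x1 NOR x1) NOR (x1 NOR x1)))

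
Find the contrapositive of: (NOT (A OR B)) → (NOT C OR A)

Contrapositive: NOT (NOT C OR A) → (A OR B)
Note: A statement and its contrapositive are logically equivalent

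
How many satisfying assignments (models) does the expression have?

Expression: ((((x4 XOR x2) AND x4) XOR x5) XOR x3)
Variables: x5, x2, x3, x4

Satisfying assignments: (0,0,0,1), (0,0,1,0), (0,1,1,0), (0,1,1,1), (1,0,0,0), (1,0,1,1), (1,1,0,0), (1,1,0,1)
Count: 8 out of 16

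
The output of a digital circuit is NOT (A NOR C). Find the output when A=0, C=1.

Substituting: NOT (0 NOR 1)
= 1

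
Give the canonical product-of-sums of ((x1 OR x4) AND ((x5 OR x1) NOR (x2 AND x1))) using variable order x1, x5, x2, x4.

ΠM(0, 2, 4, 5, 6, 7, 8, 9, 10, 11, 12, 13, 14, 15) = (x1 OR x5 OR x2 OR x4) AND (x1 OR x5 OR NOT x2 OR x4) AND (x1 OR NOT x5 OR x2 OR x4) AND (x1 OR NOT x5 OR x2 OR NOT x4) AND (x1 OR NOT x5 OR NOT x2 OR x4) AND (x1 OR NOT x5 OR NOT x2 OR NOT x4) AND (NOT x1 OR x5 OR x2 OR x4) AND (NOT x1 OR x5 OR x2 OR NOT x4) AND (NOT x1 OR x5 OR NOT x2 OR x4) AND (NOT x1 OR x5 OR NOT x2 OR NOT x4) AND (NOT x1 OR NOT x5 OR x2 OR x4) AND (NOT x1 OR NOT x5 OR x2 OR NOT x4) AND (NOT x1 OR NOT x5 OR NOT x2 OR x4) AND (NOT x1 OR NOT x5 OR NOT x2 OR NOT x4)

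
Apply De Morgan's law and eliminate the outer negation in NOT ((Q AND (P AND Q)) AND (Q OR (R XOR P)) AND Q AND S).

NOT (Q AND (P AND Q)) OR NOT (Q OR (R XOR P)) OR NOT Q OR NOT S
De Morgan's: NOT(AND of terms) = OR of negations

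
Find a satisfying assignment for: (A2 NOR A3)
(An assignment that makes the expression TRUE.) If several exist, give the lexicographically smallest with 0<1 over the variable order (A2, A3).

A2=0, A3=0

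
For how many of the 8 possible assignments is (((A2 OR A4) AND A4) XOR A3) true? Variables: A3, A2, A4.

Satisfying assignments: (0,0,1), (0,1,1), (1,0,0), (1,1,0)
Count: 4 out of 8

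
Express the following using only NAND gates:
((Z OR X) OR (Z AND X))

((((Z NAND Z) NAND (X NAND X)) NAND ((Z NAND Z) NAND (X NAND X))) NAND (((Z NAND X) NAND (Z NAND X)) NAND ((Z NAND X) NAND (Z NAND X))))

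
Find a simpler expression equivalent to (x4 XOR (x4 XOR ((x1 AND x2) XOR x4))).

By XOR self-cancellation ((E XOR v) XOR v = E):
= ((x1 AND x2) XOR x4)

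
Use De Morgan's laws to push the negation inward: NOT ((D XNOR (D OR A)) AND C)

NOT (D XNOR (D OR A)) OR NOT C
De Morgan's: NOT(AND of terms) = OR of negations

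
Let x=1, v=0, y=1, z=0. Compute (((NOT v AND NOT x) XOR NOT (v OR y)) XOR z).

Substituting: (((NOT 0 AND NOT 1) XOR NOT (0 OR 1)) XOR 0)
= 0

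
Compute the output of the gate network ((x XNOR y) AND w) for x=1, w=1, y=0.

Substituting: ((1 XNOR 0) AND 1)
= 0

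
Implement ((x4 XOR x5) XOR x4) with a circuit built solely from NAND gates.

((((x4 NAND (x4 NAND x5)) NAND (x5 NAND (x4 NAND x5))) NAND (((x4 NAND (x4 NAND x5)) NAND (x5 NAND (x4 NAND x5))) NAND x4)) NAND (x4 NAND (((x4 NAND (x4 NAND x5)) NAND (x5 NAND (x4 NAND x5))) NAND x4)))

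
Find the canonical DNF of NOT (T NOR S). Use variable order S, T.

(NOT S AND T) OR (S AND NOT T) OR (S AND T)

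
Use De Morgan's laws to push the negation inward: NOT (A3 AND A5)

NOT A3 OR NOT A5
De Morgan's: NOT(AND of terms) = OR of negations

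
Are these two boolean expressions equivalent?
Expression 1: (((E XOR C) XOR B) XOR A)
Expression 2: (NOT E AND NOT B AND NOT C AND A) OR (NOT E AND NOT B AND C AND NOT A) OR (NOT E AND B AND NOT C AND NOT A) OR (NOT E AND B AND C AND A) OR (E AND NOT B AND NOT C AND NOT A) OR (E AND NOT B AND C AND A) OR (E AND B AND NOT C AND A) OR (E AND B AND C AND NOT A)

Yes, they are equivalent — the two output columns agree on all 16 assignments:
E | B | C | A | Expression 1 | Expression 2
-------------------------------------------
0 | 0 | 0 | 0 | 0 | 0
0 | 0 | 0 | 1 | 1 | 1
0 | 0 | 1 | 0 | 1 | 1
0 | 0 | 1 | 1 | 0 | 0
0 | 1 | 0 | 0 | 1 | 1
0 | 1 | 0 | 1 | 0 | 0
0 | 1 | 1 | 0 | 0 | 0
0 | 1 | 1 | 1 | 1 | 1
1 | 0 | 0 | 0 | 1 | 1
1 | 0 | 0 | 1 | 0 | 0
1 | 0 | 1 | 0 | 0 | 0
1 | 0 | 1 | 1 | 1 | 1
1 | 1 | 0 | 0 | 0 | 0
1 | 1 | 0 | 1 | 1 | 1
1 | 1 | 1 | 0 | 1 | 1
1 | 1 | 1 | 1 | 0 | 0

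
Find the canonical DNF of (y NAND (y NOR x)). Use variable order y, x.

(NOT y AND NOT x) OR (NOT y AND x) OR (y AND NOT x) OR (y AND x)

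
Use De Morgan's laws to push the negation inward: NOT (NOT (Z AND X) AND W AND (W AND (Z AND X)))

(Z AND X) OR NOT W OR NOT (W AND (Z AND X))
De Morgan's: NOT(AND of terms) = OR of negations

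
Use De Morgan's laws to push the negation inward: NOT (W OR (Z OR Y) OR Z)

NOT W AND NOT (Z OR Y) AND NOT Z
De Morgan's: NOT(OR of terms) = AND of negations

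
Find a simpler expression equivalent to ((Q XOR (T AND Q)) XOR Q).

By XOR self-cancellation ((E XOR v) XOR v = E):
= (T AND Q)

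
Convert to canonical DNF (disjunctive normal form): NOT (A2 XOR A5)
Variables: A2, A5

(NOT A2 AND NOT A5) OR (A2 AND A5)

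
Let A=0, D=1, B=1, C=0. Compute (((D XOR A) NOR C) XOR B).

Substituting: (((1 XOR 0) NOR 0) XOR 1)
= 1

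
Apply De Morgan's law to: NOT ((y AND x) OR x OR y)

NOT (y AND x) AND NOT x AND NOT y
De Morgan's: NOT(OR of terms) = AND of negations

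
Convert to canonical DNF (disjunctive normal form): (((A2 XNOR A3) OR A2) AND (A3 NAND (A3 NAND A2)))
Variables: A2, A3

(NOT A2 AND NOT A3) OR (A2 AND NOT A3) OR (A2 AND A3)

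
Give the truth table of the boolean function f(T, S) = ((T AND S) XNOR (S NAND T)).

T | S | Output
--------------
0 | 0 | 0
0 | 1 | 0
1 | 0 | 0
1 | 1 | 0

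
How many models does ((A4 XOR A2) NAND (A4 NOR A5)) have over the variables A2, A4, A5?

Satisfying assignments: (0,0,0), (0,0,1), (0,1,0), (0,1,1), (1,0,1), (1,1,0), (1,1,1)
Count: 7 out of 8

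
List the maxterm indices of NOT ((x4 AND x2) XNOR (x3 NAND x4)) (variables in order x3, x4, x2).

ΠM(3, 6) = (x3 OR NOT x4 OR NOT x2) AND (NOT x3 OR NOT x4 OR x2)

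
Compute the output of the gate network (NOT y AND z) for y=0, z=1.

Substituting: (NOT 0 AND 1)
= 1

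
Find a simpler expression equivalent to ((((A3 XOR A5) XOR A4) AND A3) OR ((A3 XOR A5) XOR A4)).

By absorption (E OR (E AND v) = E):
= ((A3 XOR A5) XOR A4)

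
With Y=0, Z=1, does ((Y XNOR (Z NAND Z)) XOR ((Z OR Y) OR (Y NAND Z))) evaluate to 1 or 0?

Substituting: ((0 XNOR (1 NAND 1)) XOR ((1 OR 0) OR (0 NAND 1)))
= 0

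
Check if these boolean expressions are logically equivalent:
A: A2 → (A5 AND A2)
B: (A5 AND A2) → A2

No, Converse is not equivalent to original (counterexample: A5=0, A2=1)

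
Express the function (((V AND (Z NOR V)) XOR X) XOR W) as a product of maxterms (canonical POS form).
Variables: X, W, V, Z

ΠM(0, 1, 2, 3, 12, 13, 14, 15) = (X OR W OR V OR Z) AND (X OR W OR V OR NOT Z) AND (X OR W OR NOT V OR Z) AND (X OR W OR NOT V OR NOT Z) AND (NOT X OR NOT W OR V OR Z) AND (NOT X OR NOT W OR V OR NOT Z) AND (NOT X OR NOT W OR NOT V OR Z) AND (NOT X OR NOT W OR NOT V OR NOT Z)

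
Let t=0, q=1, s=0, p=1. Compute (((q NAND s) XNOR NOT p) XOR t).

Substituting: (((1 NAND 0) XNOR NOT 1) XOR 0)
= 0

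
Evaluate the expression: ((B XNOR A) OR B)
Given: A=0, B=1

Substituting: ((1 XNOR 0) OR 1)
= 1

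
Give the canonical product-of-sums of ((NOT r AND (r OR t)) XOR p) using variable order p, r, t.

ΠM(0, 2, 3, 5) = (p OR r OR t) AND (p OR NOT r OR t) AND (p OR NOT r OR NOT t) AND (NOT p OR r OR NOT t)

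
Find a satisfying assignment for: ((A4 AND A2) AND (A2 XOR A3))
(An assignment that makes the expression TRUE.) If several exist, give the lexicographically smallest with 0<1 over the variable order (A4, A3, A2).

A4=1, A3=0, A2=1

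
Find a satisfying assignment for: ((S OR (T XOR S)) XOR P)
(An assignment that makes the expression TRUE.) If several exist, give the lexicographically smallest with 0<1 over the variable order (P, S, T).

P=0, S=0, T=1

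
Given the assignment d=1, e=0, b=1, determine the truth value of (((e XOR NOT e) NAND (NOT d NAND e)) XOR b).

Substituting: (((0 XOR NOT 0) NAND (NOT 1 NAND 0)) XOR 1)
= 1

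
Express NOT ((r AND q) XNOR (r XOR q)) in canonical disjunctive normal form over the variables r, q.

(NOT r AND q) OR (r AND NOT q) OR (r AND q)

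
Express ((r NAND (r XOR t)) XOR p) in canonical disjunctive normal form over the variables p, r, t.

(NOT p AND NOT r AND NOT t) OR (NOT p AND NOT r AND t) OR (NOT p AND r AND t) OR (p AND r AND NOT t)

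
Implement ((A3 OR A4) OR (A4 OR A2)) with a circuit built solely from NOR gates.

((((A3 NOR A4) NOR (A3 NOR A4)) NOR ((A4 NOR A2) NOR (A4 NOR A2))) NOR (((A3 NOR A4) NOR (A3 NOR A4)) NOR ((A4 NOR A2) NOR (A4 NOR A2))))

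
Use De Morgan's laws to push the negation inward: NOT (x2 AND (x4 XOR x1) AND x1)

NOT x2 OR NOT (x4 XOR x1) OR NOT x1
De Morgan's: NOT(AND of terms) = OR of negations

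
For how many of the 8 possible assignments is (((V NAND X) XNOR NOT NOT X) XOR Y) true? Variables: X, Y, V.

Satisfying assignments: (0,1,0), (0,1,1), (1,0,0), (1,1,1)
Count: 4 out of 8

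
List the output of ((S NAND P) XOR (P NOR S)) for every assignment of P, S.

P | S | Output
--------------
0 | 0 | 0
0 | 1 | 1
1 | 0 | 1
1 | 1 | 0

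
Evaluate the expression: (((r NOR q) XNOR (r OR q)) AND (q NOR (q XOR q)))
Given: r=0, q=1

Substituting: (((0 NOR 1) XNOR (0 OR 1)) AND (1 NOR (1 XOR 1)))
= 0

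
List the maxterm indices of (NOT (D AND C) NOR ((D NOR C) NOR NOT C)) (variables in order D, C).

ΠM(0, 1, 2, 3) = (D OR C) AND (D OR NOT C) AND (NOT D OR C) AND (NOT D OR NOT C)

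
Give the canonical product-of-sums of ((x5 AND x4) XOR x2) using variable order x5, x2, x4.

ΠM(0, 1, 4, 7) = (x5 OR x2 OR x4) AND (x5 OR x2 OR NOT x4) AND (NOT x5 OR x2 OR x4) AND (NOT x5 OR NOT x2 OR NOT x4)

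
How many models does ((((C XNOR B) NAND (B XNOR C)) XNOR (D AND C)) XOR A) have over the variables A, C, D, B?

Satisfying assignments: (0,0,0,0), (0,0,1,0), (0,1,0,1), (0,1,1,0), (1,0,0,1), (1,0,1,1), (1,1,0,0), (1,1,1,1)
Count: 8 out of 16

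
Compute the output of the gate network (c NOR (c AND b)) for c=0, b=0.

Substituting: (0 NOR (0 AND 0))
= 1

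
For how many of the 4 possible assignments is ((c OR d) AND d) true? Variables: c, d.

Satisfying assignments: (0,1), (1,1)
Count: 2 out of 4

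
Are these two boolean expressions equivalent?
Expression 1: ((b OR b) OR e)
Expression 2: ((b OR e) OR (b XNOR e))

No. Counterexample: with e=0, b=0, Expression 1 = 0 but Expression 2 = 1.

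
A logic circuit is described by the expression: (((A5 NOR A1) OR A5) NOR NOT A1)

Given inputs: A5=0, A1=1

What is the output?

Substituting: (((0 NOR 1) OR 0) NOR NOT 1)
= 1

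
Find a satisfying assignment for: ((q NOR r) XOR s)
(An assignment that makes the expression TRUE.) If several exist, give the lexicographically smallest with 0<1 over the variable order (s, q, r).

s=0, q=0, r=0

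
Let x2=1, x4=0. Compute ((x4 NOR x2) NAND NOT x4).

Substituting: ((0 NOR 1) NAND NOT 0)
= 1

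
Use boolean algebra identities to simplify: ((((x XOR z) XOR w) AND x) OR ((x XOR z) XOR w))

By absorption (E OR (E AND v) = E):
= ((x XOR z) XOR w)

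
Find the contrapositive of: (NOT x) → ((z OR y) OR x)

Contrapositive: NOT ((z OR y) OR x) → x
Note: A statement and its contrapositive are logically equivalent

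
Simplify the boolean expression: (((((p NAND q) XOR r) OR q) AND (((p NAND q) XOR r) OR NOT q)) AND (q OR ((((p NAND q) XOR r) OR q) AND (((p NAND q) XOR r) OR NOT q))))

By absorption (E AND (E OR v) = E) then distribution ((E OR v) AND (E OR NOT v) = E):
= ((p NAND q) XOR r)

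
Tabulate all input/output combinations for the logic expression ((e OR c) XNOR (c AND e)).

c | e | Output
--------------
0 | 0 | 1
0 | 1 | 0
1 | 0 | 0
1 | 1 | 1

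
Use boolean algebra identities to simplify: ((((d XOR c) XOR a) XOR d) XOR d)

By XOR self-cancellation ((E XOR v) XOR v = E):
= ((d XOR c) XOR a)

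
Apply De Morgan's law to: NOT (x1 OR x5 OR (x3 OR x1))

NOT x1 AND NOT x5 AND NOT (x3 OR x1)
De Morgan's: NOT(OR of terms) = AND of negations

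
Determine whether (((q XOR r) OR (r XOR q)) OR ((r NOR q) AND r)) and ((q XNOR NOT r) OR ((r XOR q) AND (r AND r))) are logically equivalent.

Yes, they are equivalent — the two output columns agree on all 4 assignments:
r | q | Expression 1 | Expression 2
-----------------------------------
0 | 0 | 0 | 0
0 | 1 | 1 | 1
1 | 0 | 1 | 1
1 | 1 | 0 | 0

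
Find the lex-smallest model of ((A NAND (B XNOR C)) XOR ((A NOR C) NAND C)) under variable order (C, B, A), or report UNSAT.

C=0, B=0, A=1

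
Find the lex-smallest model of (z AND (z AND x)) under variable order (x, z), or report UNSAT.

x=1, z=1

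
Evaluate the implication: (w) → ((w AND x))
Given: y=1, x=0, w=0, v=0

Antecedent (w) = 0; consequent ((w AND x)) = 0.
0 → 0 = 1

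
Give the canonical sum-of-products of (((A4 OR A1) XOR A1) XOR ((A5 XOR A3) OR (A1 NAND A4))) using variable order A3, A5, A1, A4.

Σm(0, 2, 4, 6, 7, 8, 10, 11, 12, 14) = (NOT A3 AND NOT A5 AND NOT A1 AND NOT A4) OR (NOT A3 AND NOT A5 AND A1 AND NOT A4) OR (NOT A3 AND A5 AND NOT A1 AND NOT A4) OR (NOT A3 AND A5 AND A1 AND NOT A4) OR (NOT A3 AND A5 AND A1 AND A4) OR (A3 AND NOT A5 AND NOT A1 AND NOT A4) OR (A3 AND NOT A5 AND A1 AND NOT A4) OR (A3 AND NOT A5 AND A1 AND A4) OR (A3 AND A5 AND NOT A1 AND NOT A4) OR (A3 AND A5 AND A1 AND NOT A4)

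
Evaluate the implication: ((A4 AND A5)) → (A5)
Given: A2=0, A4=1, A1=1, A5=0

Antecedent ((A4 AND A5)) = 0; consequent (A5) = 0.
0 → 0 = 1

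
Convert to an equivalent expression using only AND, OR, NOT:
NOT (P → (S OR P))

P AND NOT (S OR P)
(Negated implication: NOT(A → B) = A AND NOT B)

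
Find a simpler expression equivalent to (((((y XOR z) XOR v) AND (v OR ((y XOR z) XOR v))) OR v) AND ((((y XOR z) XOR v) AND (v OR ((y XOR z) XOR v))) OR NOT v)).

By distribution ((E OR v) AND (E OR NOT v) = E) then absorption (E AND (E OR v) = E):
= ((y XOR z) XOR v)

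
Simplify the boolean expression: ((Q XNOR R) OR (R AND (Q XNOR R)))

By absorption (E OR (E AND v) = E):
= (Q XNOR R)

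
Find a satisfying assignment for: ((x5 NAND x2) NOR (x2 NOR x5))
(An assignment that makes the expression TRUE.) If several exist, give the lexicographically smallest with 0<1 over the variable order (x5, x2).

x5=1, x2=1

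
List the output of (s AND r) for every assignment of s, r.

s | r | Output
--------------
0 | 0 | 0
0 | 1 | 0
1 | 0 | 0
1 | 1 | 1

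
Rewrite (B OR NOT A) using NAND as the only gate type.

((B NAND B) NAND ((A NAND A) NAND (A NAND A)))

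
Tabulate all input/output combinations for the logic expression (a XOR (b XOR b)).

a | b | Output
--------------
0 | 0 | 0
0 | 1 | 0
1 | 0 | 1
1 | 1 | 1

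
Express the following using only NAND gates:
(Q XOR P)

((Q NAND (Q NAND P)) NAND (P NAND (Q NAND P)))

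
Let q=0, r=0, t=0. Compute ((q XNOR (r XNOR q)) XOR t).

Substituting: ((0 XNOR (0 XNOR 0)) XOR 0)
= 0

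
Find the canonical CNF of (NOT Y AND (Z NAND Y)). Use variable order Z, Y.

(Z OR NOT Y) AND (NOT Z OR NOT Y)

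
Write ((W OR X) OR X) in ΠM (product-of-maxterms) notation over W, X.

ΠM(0) = (W OR X)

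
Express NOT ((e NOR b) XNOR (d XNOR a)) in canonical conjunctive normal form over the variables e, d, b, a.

(e OR d OR b OR a) AND (e OR d OR NOT b OR NOT a) AND (e OR NOT d OR b OR NOT a) AND (e OR NOT d OR NOT b OR a) AND (NOT e OR d OR b OR NOT a) AND (NOT e OR d OR NOT b OR NOT a) AND (NOT e OR NOT d OR b OR a) AND (NOT e OR NOT d OR NOT b OR a)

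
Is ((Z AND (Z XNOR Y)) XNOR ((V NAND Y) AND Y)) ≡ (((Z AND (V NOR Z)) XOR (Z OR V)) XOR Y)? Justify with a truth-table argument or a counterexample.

No. Counterexample: with V=0, Y=0, Z=0, Expression 1 = 1 but Expression 2 = 0.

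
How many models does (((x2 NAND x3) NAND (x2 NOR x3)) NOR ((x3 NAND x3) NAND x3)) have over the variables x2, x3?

No assignment satisfies the expression.
Count: 0 out of 4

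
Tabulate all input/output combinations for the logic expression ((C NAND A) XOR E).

A | E | C | Output
------------------
0 | 0 | 0 | 1
0 | 0 | 1 | 1
0 | 1 | 0 | 0
0 | 1 | 1 | 0
1 | 0 | 0 | 1
1 | 0 | 1 | 0
1 | 1 | 0 | 0
1 | 1 | 1 | 1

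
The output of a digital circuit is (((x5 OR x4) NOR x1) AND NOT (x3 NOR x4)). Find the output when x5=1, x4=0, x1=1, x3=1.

Substituting: (((1 OR 0) NOR 1) AND NOT (1 NOR 0))
= 0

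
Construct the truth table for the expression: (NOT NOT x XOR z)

z | x | Output
--------------
0 | 0 | 0
0 | 1 | 1
1 | 0 | 1
1 | 1 | 0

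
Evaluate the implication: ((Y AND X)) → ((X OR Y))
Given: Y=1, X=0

Antecedent ((Y AND X)) = 0; consequent ((X OR Y)) = 1.
0 → 1 = 1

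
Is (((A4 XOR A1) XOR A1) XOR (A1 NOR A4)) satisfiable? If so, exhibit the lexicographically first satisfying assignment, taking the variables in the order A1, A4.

A1=0, A4=0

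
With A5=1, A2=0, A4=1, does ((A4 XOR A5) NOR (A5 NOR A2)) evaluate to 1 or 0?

Substituting: ((1 XOR 1) NOR (1 NOR 0))
= 1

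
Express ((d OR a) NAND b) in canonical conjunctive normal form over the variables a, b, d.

(a OR NOT b OR NOT d) AND (NOT a OR NOT b OR d) AND (NOT a OR NOT b OR NOT d)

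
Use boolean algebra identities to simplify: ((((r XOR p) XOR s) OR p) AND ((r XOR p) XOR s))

By absorption (E AND (E OR v) = E):
= ((r XOR p) XOR s)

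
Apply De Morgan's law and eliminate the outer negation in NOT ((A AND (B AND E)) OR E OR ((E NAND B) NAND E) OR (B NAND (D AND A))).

NOT (A AND (B AND E)) AND NOT E AND NOT ((E NAND B) NAND E) AND NOT (B NAND (D AND A))
De Morgan's: NOT(OR of terms) = AND of negations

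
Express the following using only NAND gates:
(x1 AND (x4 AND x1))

((x1 NAND ((x4 NAND x1) NAND (x4 NAND x1))) NAND (x1 NAND ((x4 NAND x1) NAND (x4 NAND x1))))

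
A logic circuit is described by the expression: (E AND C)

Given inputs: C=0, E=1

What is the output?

Substituting: (1 AND 0)
= 0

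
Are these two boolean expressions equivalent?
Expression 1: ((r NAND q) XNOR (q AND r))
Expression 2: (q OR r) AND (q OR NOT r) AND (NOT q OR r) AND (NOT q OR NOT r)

Yes, they are equivalent — the two output columns agree on all 4 assignments:
q | r | Expression 1 | Expression 2
-----------------------------------
0 | 0 | 0 | 0
0 | 1 | 0 | 0
1 | 0 | 0 | 0
1 | 1 | 0 | 0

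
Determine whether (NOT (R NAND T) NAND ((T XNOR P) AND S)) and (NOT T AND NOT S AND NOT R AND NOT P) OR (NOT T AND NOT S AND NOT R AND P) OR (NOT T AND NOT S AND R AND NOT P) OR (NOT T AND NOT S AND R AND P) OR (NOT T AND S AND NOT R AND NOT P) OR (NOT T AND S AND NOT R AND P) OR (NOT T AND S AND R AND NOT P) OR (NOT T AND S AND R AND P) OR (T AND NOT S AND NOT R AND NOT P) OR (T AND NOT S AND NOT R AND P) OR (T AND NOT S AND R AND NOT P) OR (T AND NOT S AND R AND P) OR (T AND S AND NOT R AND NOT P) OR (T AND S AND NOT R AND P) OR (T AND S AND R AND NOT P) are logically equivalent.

Yes, they are equivalent — the two output columns agree on all 16 assignments:
T | S | R | P | Expression 1 | Expression 2
-------------------------------------------
0 | 0 | 0 | 0 | 1 | 1
0 | 0 | 0 | 1 | 1 | 1
0 | 0 | 1 | 0 | 1 | 1
0 | 0 | 1 | 1 | 1 | 1
0 | 1 | 0 | 0 | 1 | 1
0 | 1 | 0 | 1 | 1 | 1
0 | 1 | 1 | 0 | 1 | 1
0 | 1 | 1 | 1 | 1 | 1
1 | 0 | 0 | 0 | 1 | 1
1 | 0 | 0 | 1 | 1 | 1
1 | 0 | 1 | 0 | 1 | 1
1 | 0 | 1 | 1 | 1 | 1
1 | 1 | 0 | 0 | 1 | 1
1 | 1 | 0 | 1 | 1 | 1
1 | 1 | 1 | 0 | 1 | 1
1 | 1 | 1 | 1 | 0 | 0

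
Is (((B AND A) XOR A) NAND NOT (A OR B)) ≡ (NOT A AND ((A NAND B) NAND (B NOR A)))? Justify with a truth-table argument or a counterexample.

No. Counterexample: with A=0, B=0, Expression 1 = 1 but Expression 2 = 0.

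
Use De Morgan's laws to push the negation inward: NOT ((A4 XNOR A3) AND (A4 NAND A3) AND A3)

NOT (A4 XNOR A3) OR NOT (A4 NAND A3) OR NOT A3
De Morgan's: NOT(AND of terms) = OR of negations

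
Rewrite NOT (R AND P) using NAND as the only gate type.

(((R NAND P) NAND (R NAND P)) NAND ((R NAND P) NAND (R NAND P)))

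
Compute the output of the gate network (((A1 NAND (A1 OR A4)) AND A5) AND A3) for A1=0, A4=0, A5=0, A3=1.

Substituting: (((0 NAND (0 OR 0)) AND 0) AND 1)
= 0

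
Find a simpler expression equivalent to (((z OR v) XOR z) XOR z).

By XOR self-cancellation ((E XOR v) XOR v = E):
= (z OR v)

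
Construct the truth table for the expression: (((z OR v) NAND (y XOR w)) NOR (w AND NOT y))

v | w | y | z | Output
----------------------
0 | 0 | 0 | 0 | 0
0 | 0 | 0 | 1 | 0
0 | 0 | 1 | 0 | 0
0 | 0 | 1 | 1 | 1
0 | 1 | 0 | 0 | 0
0 | 1 | 0 | 1 | 0
0 | 1 | 1 | 0 | 0
0 | 1 | 1 | 1 | 0
1 | 0 | 0 | 0 | 0
1 | 0 | 0 | 1 | 0
1 | 0 | 1 | 0 | 1
1 | 0 | 1 | 1 | 1
1 | 1 | 0 | 0 | 0
1 | 1 | 0 | 1 | 0
1 | 1 | 1 | 0 | 0
1 | 1 | 1 | 1 | 0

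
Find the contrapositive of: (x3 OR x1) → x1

Contrapositive: NOT x1 → NOT (x3 OR x1)
Note: A statement and its contrapositive are logically equivalent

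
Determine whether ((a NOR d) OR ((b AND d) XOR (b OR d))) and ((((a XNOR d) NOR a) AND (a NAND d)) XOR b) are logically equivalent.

No. Counterexample: with b=0, d=0, a=0, Expression 1 = 1 but Expression 2 = 0.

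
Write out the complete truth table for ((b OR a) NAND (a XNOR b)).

a | b | Output
--------------
0 | 0 | 1
0 | 1 | 1
1 | 0 | 1
1 | 1 | 0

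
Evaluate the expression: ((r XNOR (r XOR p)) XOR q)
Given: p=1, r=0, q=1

Substituting: ((0 XNOR (0 XOR 1)) XOR 1)
= 1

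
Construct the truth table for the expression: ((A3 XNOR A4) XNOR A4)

A4 | A3 | Output
----------------
0 | 0 | 0
0 | 1 | 1
1 | 0 | 0
1 | 1 | 1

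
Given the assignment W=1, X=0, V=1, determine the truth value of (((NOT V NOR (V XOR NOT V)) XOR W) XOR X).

Substituting: (((NOT 1 NOR (1 XOR NOT 1)) XOR 1) XOR 0)
= 1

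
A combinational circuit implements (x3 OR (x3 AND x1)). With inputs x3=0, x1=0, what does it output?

Substituting: (0 OR (0 AND 0))
= 0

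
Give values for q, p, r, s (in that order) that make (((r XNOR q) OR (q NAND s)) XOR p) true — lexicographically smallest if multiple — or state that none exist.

q=0, p=0, r=0, s=0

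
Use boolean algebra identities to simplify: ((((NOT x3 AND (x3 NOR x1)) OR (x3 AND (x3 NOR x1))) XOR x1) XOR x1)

By XOR self-cancellation ((E XOR v) XOR v = E) then distribution ((E AND v) OR (E AND NOT v) = E):
= (x3 NOR x1)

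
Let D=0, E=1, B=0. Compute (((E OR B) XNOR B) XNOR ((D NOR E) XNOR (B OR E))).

Substituting: (((1 OR 0) XNOR 0) XNOR ((0 NOR 1) XNOR (0 OR 1)))
= 1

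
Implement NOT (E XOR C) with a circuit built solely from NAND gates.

(((E NAND (E NAND C)) NAND (C NAND (E NAND C))) NAND ((E NAND (E NAND C)) NAND (C NAND (E NAND C))))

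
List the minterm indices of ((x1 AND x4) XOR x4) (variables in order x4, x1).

Σm(2) = (x4 AND NOT x1)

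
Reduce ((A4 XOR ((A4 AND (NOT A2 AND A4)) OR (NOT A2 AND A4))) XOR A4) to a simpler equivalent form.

By XOR self-cancellation ((E XOR v) XOR v = E) then absorption (E OR (E AND v) = E):
= (NOT A2 AND A4)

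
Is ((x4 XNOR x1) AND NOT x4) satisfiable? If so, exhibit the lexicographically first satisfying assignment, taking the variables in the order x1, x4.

x1=0, x4=0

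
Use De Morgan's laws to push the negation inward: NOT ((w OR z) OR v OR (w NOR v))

NOT (w OR z) AND NOT v AND NOT (w NOR v)
De Morgan's: NOT(OR of terms) = AND of negations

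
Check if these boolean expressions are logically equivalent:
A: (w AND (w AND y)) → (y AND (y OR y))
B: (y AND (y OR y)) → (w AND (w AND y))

No, Converse is not equivalent to original (counterexample: w=0, y=1)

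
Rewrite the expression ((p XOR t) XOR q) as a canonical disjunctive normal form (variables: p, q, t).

(NOT p AND NOT q AND t) OR (NOT p AND q AND NOT t) OR (p AND NOT q AND NOT t) OR (p AND q AND t)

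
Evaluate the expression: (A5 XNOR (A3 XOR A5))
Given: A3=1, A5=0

Substituting: (0 XNOR (1 XOR 0))
= 0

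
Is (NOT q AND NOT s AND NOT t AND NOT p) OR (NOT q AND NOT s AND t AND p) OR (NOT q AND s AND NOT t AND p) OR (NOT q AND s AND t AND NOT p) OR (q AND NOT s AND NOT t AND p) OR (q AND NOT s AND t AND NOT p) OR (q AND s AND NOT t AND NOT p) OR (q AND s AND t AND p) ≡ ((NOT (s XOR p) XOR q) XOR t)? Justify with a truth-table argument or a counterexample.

Yes, they are equivalent — the two output columns agree on all 16 assignments:
q | s | t | p | Expression 1 | Expression 2
-------------------------------------------
0 | 0 | 0 | 0 | 1 | 1
0 | 0 | 0 | 1 | 0 | 0
0 | 0 | 1 | 0 | 0 | 0
0 | 0 | 1 | 1 | 1 | 1
0 | 1 | 0 | 0 | 0 | 0
0 | 1 | 0 | 1 | 1 | 1
0 | 1 | 1 | 0 | 1 | 1
0 | 1 | 1 | 1 | 0 | 0
1 | 0 | 0 | 0 | 0 | 0
1 | 0 | 0 | 1 | 1 | 1
1 | 0 | 1 | 0 | 1 | 1
1 | 0 | 1 | 1 | 0 | 0
1 | 1 | 0 | 0 | 1 | 1
1 | 1 | 0 | 1 | 0 | 0
1 | 1 | 1 | 0 | 0 | 0
1 | 1 | 1 | 1 | 1 | 1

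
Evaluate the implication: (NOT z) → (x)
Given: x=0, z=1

Antecedent (NOT z) = 0; consequent (x) = 0.
0 → 0 = 1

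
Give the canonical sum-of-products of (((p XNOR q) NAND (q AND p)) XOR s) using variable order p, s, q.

Σm(0, 1, 4, 7) = (NOT p AND NOT s AND NOT q) OR (NOT p AND NOT s AND q) OR (p AND NOT s AND NOT q) OR (p AND s AND q)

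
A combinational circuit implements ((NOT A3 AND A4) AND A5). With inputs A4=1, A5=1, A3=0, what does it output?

Substituting: ((NOT 0 AND 1) AND 1)
= 1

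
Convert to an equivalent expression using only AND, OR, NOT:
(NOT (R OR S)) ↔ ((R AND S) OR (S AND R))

((NOT (R OR S)) AND ((R AND S) OR (S AND R))) OR ((R OR S) AND NOT ((R AND S) OR (S AND R)))
(Biconditional = both true or both false)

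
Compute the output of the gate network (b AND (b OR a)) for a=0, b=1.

Substituting: (1 AND (1 OR 0))
= 1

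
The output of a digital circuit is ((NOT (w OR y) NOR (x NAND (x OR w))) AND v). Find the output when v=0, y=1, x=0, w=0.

Substituting: ((NOT (0 OR 1) NOR (0 NAND (0 OR 0))) AND 0)
= 0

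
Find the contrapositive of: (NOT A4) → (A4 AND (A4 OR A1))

Contrapositive: NOT (A4 AND (A4 OR A1)) → A4
Note: A statement and its contrapositive are logically equivalent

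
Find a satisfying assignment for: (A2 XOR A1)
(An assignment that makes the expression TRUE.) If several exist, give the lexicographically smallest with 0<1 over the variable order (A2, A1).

A2=0, A1=1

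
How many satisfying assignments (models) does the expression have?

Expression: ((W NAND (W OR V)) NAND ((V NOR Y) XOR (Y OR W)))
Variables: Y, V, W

Satisfying assignments: (0,0,1), (0,1,0), (0,1,1), (1,0,1), (1,1,1)
Count: 5 out of 8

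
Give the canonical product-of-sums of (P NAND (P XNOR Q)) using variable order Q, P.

ΠM(3) = (NOT Q OR NOT P)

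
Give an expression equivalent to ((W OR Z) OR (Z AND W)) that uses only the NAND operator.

((((W NAND W) NAND (Z NAND Z)) NAND ((W NAND W) NAND (Z NAND Z))) NAND (((Z NAND W) NAND (Z NAND W)) NAND ((Z NAND W) NAND (Z NAND W))))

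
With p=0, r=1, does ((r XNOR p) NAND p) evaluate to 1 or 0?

Substituting: ((1 XNOR 0) NAND 0)
= 1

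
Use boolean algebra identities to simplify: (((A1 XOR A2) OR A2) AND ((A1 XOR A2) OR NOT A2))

By distribution ((E OR v) AND (E OR NOT v) = E):
= (A1 XOR A2)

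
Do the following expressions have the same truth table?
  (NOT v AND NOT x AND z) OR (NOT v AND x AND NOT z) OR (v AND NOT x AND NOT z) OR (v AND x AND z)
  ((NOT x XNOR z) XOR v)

Yes, they are equivalent — the two output columns agree on all 8 assignments:
v | x | z | Expression 1 | Expression 2
---------------------------------------
0 | 0 | 0 | 0 | 0
0 | 0 | 1 | 1 | 1
0 | 1 | 0 | 1 | 1
0 | 1 | 1 | 0 | 0
1 | 0 | 0 | 1 | 1
1 | 0 | 1 | 0 | 0
1 | 1 | 0 | 0 | 0
1 | 1 | 1 | 1 | 1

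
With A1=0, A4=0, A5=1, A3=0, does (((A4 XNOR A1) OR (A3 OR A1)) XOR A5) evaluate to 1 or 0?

Substituting: (((0 XNOR 0) OR (0 OR 0)) XOR 1)
= 0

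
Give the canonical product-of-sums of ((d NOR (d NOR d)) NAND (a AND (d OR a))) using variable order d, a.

ΠM() = TRUE (no maxterms)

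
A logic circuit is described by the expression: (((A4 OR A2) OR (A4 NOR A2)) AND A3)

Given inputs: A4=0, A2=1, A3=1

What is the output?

Substituting: (((0 OR 1) OR (0 NOR 1)) AND 1)
= 1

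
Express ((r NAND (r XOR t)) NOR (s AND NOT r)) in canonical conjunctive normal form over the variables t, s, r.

(t OR s OR r) AND (t OR NOT s OR r) AND (NOT t OR s OR r) AND (NOT t OR s OR NOT r) AND (NOT t OR NOT s OR r) AND (NOT t OR NOT s OR NOT r)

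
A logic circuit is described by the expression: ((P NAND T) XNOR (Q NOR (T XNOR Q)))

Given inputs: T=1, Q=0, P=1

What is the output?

Substituting: ((1 NAND 1) XNOR (0 NOR (1 XNOR 0)))
= 0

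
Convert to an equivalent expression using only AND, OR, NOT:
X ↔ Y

(X AND Y) OR (NOT X AND NOT Y)
(Biconditional = both true or both false)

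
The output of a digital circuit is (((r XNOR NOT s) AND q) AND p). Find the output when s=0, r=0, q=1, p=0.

Substituting: (((0 XNOR NOT 0) AND 1) AND 0)
= 0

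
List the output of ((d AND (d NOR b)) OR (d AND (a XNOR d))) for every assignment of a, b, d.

a | b | d | Output
------------------
0 | 0 | 0 | 0
0 | 0 | 1 | 0
0 | 1 | 0 | 0
0 | 1 | 1 | 0
1 | 0 | 0 | 0
1 | 0 | 1 | 1
1 | 1 | 0 | 0
1 | 1 | 1 | 1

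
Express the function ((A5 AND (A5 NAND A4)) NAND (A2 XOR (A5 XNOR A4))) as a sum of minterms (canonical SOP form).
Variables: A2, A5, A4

Σm(0, 1, 2, 3, 4, 5, 7) = (NOT A2 AND NOT A5 AND NOT A4) OR (NOT A2 AND NOT A5 AND A4) OR (NOT A2 AND A5 AND NOT A4) OR (NOT A2 AND A5 AND A4) OR (A2 AND NOT A5 AND NOT A4) OR (A2 AND NOT A5 AND A4) OR (A2 AND A5 AND A4)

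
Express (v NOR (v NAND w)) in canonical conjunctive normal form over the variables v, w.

(v OR w) AND (v OR NOT w) AND (NOT v OR w) AND (NOT v OR NOT w)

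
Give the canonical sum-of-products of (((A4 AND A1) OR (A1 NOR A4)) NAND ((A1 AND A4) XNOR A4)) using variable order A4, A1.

Σm(1, 2) = (NOT A4 AND A1) OR (A4 AND NOT A1)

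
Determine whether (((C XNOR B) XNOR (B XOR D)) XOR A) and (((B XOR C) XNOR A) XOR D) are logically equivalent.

No. Counterexample: with C=0, B=0, D=0, A=0, Expression 1 = 0 but Expression 2 = 1.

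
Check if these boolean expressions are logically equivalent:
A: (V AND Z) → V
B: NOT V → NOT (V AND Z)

Yes, Contrapositive is always equivalent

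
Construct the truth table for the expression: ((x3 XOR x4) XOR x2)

x4 | x3 | x2 | Output
---------------------
0 | 0 | 0 | 0
0 | 0 | 1 | 1
0 | 1 | 0 | 1
0 | 1 | 1 | 0
1 | 0 | 0 | 1
1 | 0 | 1 | 0
1 | 1 | 0 | 0
1 | 1 | 1 | 1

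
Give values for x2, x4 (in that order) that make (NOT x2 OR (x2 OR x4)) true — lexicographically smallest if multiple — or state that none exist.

x2=0, x4=0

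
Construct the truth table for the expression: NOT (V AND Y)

Y | V | Output
--------------
0 | 0 | 1
0 | 1 | 1
1 | 0 | 1
1 | 1 | 0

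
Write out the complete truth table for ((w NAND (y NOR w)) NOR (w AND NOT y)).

w | y | Output
--------------
0 | 0 | 0
0 | 1 | 0
1 | 0 | 0
1 | 1 | 0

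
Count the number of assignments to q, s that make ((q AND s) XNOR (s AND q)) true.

Satisfying assignments: (0,0), (0,1), (1,0), (1,1)
Count: 4 out of 4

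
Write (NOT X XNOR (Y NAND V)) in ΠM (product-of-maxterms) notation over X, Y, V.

ΠM(3, 4, 5, 6) = (X OR NOT Y OR NOT V) AND (NOT X OR Y OR V) AND (NOT X OR Y OR NOT V) AND (NOT X OR NOT Y OR V)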